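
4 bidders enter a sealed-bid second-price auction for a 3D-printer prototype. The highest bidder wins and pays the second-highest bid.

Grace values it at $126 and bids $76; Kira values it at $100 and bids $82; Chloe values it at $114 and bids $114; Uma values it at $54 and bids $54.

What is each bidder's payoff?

Ranking the bids: Chloe $114; Kira $82; Grace $76; Uma $54.
Chloe has the top bid and wins; the price is the second-highest bid, $82.
Chloe's payoff = $114 − $82 = $32. All other bidders lose, so their payoff is 0.

Grace $0, Kira $0, Chloe $32, Uma $0.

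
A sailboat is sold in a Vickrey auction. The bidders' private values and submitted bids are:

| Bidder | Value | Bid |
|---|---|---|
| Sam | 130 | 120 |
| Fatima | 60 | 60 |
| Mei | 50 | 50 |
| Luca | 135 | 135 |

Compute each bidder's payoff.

Bids in descending order: Luca 135 > Sam 120 > Fatima 60 > Mei 50.
Luca has the top bid and wins; the price is the second-highest bid, 120.
Luca's payoff = 135 − 120 = 15. All other bidders lose, so their payoff is 0.

Payoffs: Sam 0, Fatima 0, Mei 0, Luca 15.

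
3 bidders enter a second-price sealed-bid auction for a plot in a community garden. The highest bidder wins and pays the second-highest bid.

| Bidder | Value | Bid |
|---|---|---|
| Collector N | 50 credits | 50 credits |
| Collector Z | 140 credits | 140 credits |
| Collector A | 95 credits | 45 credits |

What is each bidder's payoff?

Sorted high to low: Collector Z 140 credits; Collector N 50 credits; Collector A 45 credits.
Collector Z has the top bid and wins; the price is the second-highest bid, 50 credits.
Collector Z's payoff = 140 credits − 50 credits = 90 credits. All other bidders lose, so their payoff is 0.

Payoffs: Collector N 0 credits, Collector Z 90 credits, Collector A 0 credits.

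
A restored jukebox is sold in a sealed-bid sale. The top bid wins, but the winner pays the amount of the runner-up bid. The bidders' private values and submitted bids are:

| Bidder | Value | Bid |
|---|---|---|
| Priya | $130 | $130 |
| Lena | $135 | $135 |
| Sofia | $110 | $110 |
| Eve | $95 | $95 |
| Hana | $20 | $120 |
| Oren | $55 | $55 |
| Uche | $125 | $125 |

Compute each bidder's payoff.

Sorted high to low: Lena $135 > Priya $130 > Uche $125 > Hana $120 > Sofia $110 > Eve $95 > Oren $55.
Lena has the top bid and wins; the price is the second-highest bid, $130.
Lena's payoff = $135 − $130 = $5. All other bidders lose, so their payoff is 0.

Priya $0, Lena $5, Sofia $0, Eve $0, Hana $0, Oren $0, Uche $0.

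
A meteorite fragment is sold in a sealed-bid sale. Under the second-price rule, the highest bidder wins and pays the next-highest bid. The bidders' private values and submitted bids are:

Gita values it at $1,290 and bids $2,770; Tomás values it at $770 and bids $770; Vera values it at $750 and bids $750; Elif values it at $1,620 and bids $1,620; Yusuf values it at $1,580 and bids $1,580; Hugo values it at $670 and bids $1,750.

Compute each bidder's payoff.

Bids in descending order: Gita $2,770, then Hugo $1,750, then Elif $1,620, then Yusuf $1,580, then Tomás $770, then Vera $750.
Gita has the top bid and wins; the price is the second-highest bid, $1,750.
Gita's payoff = $1,290 − $1,750 = -$460. All other bidders lose, so their payoff is 0.

Payoffs: Gita -$460, Tomás $0, Vera $0, Elif $0, Yusuf $0, Hugo $0.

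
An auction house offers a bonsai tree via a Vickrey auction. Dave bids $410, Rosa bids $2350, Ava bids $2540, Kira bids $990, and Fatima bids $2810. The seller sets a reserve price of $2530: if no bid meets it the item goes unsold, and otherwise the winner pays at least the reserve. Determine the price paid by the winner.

The winner pays $2540.

Bids in descending order: Fatima $2810 > Ava $2540 > Rosa $2350 > Kira $990 > Dave $410.
Fatima has the highest bid, so Fatima wins.
The second-highest bid is $2540, which exceeds the reserve, so that sets the price.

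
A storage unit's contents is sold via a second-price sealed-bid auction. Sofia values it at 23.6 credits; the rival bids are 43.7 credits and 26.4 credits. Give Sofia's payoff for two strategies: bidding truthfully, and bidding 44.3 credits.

The highest competing bid is 43.7 credits.
Bidding truthfully at 23.6 credits: the top bid is 43.7 credits (a rival), so Sofia loses. Payoff = 0.0 credits.
Bidding 44.3 credits: Sofia has the top bid, wins, and pays the second-highest bid 43.7 credits. Payoff = 23.6 credits − 43.7 credits = -20.1 credits.

(a) 0.0 credits  (b) -20.1 credits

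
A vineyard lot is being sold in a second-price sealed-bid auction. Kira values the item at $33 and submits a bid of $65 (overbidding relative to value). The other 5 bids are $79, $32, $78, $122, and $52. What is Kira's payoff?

Highest competing bid: $122.
Kira's bid $65 is not the highest, so Kira loses, pays nothing, and earns zero payoff.

$0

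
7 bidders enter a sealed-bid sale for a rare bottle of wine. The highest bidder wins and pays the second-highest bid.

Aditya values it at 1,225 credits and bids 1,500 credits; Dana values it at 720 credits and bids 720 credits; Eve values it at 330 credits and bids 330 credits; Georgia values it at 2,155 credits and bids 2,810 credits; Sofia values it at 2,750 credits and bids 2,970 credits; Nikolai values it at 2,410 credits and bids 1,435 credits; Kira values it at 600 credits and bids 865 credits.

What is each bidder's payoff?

Payoffs: Aditya 0 credits, Dana 0 credits, Eve 0 credits, Georgia 0 credits, Sofia -60 credits, Nikolai 0 credits, Kira 0 credits.

Ordered from highest: Sofia 2,970 credits, then Georgia 2,810 credits, then Aditya 1,500 credits, then Nikolai 1,435 credits, then Kira 865 credits, then Dana 720 credits, then Eve 330 credits.
Sofia has the top bid and wins; the price is the second-highest bid, 2,810 credits.
Sofia's payoff = 2,750 credits − 2,810 credits = -60 credits. All other bidders lose, so their payoff is 0.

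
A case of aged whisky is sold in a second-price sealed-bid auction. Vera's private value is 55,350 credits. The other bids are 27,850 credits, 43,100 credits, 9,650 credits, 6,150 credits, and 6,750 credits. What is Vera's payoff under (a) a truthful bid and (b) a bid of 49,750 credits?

The highest competing bid is 43,100 credits.
Bidding truthfully at 55,350 credits: Vera has the top bid, wins, and pays the second-highest bid 43,100 credits. Payoff = 55,350 credits − 43,100 credits = 12,250 credits.
Bidding 49,750 credits: Vera has the top bid, wins, and pays the second-highest bid 43,100 credits. Payoff = 55,350 credits − 43,100 credits = 12,250 credits.

Truthful: 12,250 credits; alternative: 12,250 credits.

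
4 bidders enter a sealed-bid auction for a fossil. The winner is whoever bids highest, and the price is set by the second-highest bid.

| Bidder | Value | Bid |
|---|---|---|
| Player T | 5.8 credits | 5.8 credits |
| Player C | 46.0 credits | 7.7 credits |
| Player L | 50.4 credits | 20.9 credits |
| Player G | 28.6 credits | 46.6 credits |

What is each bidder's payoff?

Payoffs: Player T 0.0 credits, Player C 0.0 credits, Player L 0.0 credits, Player G 7.7 credits.

Ordered from highest: Player G 46.6 credits; Player L 20.9 credits; Player C 7.7 credits; Player T 5.8 credits.
Player G has the top bid and wins; the price is the second-highest bid, 20.9 credits.
Player G's payoff = 28.6 credits − 20.9 credits = 7.7 credits. All other bidders lose, so their payoff is 0.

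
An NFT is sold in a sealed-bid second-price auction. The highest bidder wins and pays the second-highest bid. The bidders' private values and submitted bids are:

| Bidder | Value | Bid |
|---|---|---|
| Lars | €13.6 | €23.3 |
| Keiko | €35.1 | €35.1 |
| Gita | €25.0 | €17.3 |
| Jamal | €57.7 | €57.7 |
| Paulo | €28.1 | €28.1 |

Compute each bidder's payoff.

Payoffs: Lars €0.0, Keiko €0.0, Gita €0.0, Jamal €22.6, Paulo €0.0.

Bids in descending order: Jamal €57.7, then Keiko €35.1, then Paulo €28.1, then Lars €23.3, then Gita €17.3.
Jamal has the top bid and wins; the price is the second-highest bid, €35.1.
Jamal's payoff = €57.7 − €35.1 = €22.6. All other bidders lose, so their payoff is 0.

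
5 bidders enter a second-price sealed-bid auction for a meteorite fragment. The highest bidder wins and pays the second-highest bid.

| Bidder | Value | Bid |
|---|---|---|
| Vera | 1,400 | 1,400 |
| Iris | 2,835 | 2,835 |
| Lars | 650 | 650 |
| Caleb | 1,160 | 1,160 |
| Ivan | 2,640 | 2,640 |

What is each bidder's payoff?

Ranking the bids: Iris 2,835; Ivan 2,640; Vera 1,400; Caleb 1,160; Lars 650.
Iris has the top bid and wins; the price is the second-highest bid, 2,640.
Iris's payoff = 2,835 − 2,640 = 195. All other bidders lose, so their payoff is 0.

Vera 0, Iris 195, Lars 0, Caleb 0, Ivan 0.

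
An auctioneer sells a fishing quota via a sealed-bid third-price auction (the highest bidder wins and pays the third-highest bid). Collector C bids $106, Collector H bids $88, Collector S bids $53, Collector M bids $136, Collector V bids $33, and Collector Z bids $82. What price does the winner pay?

The winner pays $88.

Ordered from highest: Collector M $136, then Collector C $106, then Collector H $88, then Collector Z $82, then Collector S $53, then Collector V $33.
Collector M is the highest bidder, so Collector M wins.
Under the third-price rule, the price is the third-highest bid: $88.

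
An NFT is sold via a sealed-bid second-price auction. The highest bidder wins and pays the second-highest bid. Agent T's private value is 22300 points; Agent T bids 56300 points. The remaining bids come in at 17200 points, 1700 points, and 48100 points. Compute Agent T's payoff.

Payoff = -25800 points.

Highest competing bid: 48100 points.
Agent T's bid 56300 points is the highest overall, so Agent T wins and pays the second-highest bid, 48100 points.
Payoff = value − price = 22300 points − 48100 points = -25800 points.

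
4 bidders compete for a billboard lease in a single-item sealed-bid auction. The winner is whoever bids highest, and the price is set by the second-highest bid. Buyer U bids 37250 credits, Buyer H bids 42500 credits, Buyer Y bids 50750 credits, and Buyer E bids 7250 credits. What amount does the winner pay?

Ranking the bids: Buyer Y 50750 credits > Buyer H 42500 credits > Buyer U 37250 credits > Buyer E 7250 credits.
Buyer Y has the highest bid, so Buyer Y wins.
The second-highest bid is 42500 credits, so that is what Buyer Y pays.

Price paid: 42500 credits.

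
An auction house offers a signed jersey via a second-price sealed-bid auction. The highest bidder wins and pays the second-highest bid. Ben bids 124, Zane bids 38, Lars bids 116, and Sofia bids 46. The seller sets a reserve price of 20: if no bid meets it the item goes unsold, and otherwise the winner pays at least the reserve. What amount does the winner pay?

The winner pays 116.

Ordered from highest: Ben 124; Lars 116; Sofia 46; Zane 38.
Ben has the highest bid, so Ben wins.
The second-highest bid is 116, which exceeds the reserve, so that sets the price.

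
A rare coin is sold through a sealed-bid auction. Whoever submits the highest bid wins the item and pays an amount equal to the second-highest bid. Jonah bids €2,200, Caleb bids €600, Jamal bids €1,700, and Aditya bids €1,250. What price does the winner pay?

Sorted high to low: Jonah €2,200; Jamal €1,700; Aditya €1,250; Caleb €600.
Jonah has the highest bid, so Jonah wins.
The second-highest bid is €1,700, so that is what Jonah pays.

€1,700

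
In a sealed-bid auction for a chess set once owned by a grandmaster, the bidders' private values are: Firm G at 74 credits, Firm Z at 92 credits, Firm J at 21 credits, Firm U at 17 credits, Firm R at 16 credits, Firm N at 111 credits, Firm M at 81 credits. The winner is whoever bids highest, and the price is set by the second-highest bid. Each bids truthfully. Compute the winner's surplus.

Bids in descending order: Firm N 111 credits, then Firm Z 92 credits, then Firm M 81 credits, then Firm G 74 credits, then Firm J 21 credits, then Firm U 17 credits, then Firm R 16 credits.
Firm N wins with the top bid and pays the second-highest, 92 credits.
Surplus = 111 credits − 92 credits = 19 credits.

19 credits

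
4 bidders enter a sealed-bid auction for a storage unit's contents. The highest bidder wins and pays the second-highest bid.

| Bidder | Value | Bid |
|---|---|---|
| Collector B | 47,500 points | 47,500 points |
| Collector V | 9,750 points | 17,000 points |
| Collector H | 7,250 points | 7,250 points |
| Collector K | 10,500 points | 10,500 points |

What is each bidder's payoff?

Ranking the bids: Collector B 47,500 points > Collector V 17,000 points > Collector K 10,500 points > Collector H 7,250 points.
Collector B has the top bid and wins; the price is the second-highest bid, 17,000 points.
Collector B's payoff = 47,500 points − 17,000 points = 30,500 points. All other bidders lose, so their payoff is 0.

Collector B 30,500 points, Collector V 0 points, Collector H 0 points, Collector K 0 points.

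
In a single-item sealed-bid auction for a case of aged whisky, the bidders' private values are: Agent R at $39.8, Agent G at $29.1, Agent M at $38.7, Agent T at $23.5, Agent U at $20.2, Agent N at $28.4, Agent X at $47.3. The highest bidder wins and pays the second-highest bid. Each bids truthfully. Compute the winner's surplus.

Winner's surplus: $7.5.

Ordered from highest: Agent X $47.3 > Agent R $39.8 > Agent M $38.7 > Agent G $29.1 > Agent N $28.4 > Agent T $23.5 > Agent U $20.2.
Agent X wins with the top bid and pays the second-highest, $39.8.
Surplus = $47.3 − $39.8 = $7.5.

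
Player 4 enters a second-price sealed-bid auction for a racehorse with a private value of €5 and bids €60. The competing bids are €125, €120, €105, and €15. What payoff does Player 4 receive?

Highest competing bid: €125.
Player 4's bid €60 is not the highest, so Player 4 loses, pays nothing, and earns zero payoff.

€0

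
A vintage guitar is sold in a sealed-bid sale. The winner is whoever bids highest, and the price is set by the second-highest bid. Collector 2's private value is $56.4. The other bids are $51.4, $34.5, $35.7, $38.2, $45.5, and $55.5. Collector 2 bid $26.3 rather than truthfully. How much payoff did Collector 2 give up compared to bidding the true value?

The highest competing bid is $55.5.
Bidding truthfully at $56.4: Collector 2 has the top bid, wins, and pays the second-highest bid $55.5. Payoff = $56.4 − $55.5 = $0.9.
Bidding $26.3: the top bid is $55.5 (a rival), so Collector 2 loses. Payoff = $0.0.
Regret = truthful payoff − actual payoff = $0.9 − $0.0 = $0.9.

Payoff forgone: $0.9.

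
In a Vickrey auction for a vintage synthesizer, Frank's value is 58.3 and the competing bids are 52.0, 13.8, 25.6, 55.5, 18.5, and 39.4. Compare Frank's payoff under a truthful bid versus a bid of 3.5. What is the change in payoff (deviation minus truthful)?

Change in payoff: -2.8.

The highest competing bid is 55.5.
Bidding truthfully at 58.3: Frank has the top bid, wins, and pays the second-highest bid 55.5. Payoff = 58.3 − 55.5 = 2.8.
Bidding 3.5: the top bid is 55.5 (a rival), so Frank loses. Payoff = 0.0.
Change = 0.0 − 2.8 = -2.8.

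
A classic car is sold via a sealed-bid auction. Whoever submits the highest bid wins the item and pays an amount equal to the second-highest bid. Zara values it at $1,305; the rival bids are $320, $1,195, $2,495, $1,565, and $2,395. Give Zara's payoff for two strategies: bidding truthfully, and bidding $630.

Truthful: $0; alternative: $0.

The highest competing bid is $2,495.
Bidding truthfully at $1,305: the top bid is $2,495 (a rival), so Zara loses. Payoff = $0.
Bidding $630: the top bid is $2,495 (a rival), so Zara loses. Payoff = $0.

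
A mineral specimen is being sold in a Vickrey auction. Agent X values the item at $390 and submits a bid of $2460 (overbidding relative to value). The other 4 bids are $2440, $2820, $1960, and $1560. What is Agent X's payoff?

Highest competing bid: $2820.
Agent X's bid $2460 is not the highest, so Agent X loses, pays nothing, and earns zero payoff.

$0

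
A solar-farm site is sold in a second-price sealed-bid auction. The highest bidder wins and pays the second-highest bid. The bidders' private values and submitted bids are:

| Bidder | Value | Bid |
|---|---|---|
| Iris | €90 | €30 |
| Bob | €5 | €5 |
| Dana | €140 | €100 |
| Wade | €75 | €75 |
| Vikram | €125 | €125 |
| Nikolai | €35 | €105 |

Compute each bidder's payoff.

Ordered from highest: Vikram €125, then Nikolai €105, then Dana €100, then Wade €75, then Iris €30, then Bob €5.
Vikram has the top bid and wins; the price is the second-highest bid, €105.
Vikram's payoff = €125 − €105 = €20. All other bidders lose, so their payoff is 0.

Payoffs: Iris €0, Bob €0, Dana €0, Wade €0, Vikram €20, Nikolai €0.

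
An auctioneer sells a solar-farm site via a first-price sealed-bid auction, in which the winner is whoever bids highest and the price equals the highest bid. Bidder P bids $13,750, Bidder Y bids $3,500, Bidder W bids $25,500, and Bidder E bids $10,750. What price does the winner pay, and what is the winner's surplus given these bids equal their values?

The winner pays $25,500 for a surplus of $0.

Bids in descending order: Bidder W $25,500; Bidder P $13,750; Bidder E $10,750; Bidder Y $3,500.
Bidder W is the highest bidder, so Bidder W wins.
Under the first-price rule, the price is the highest bid: $25,500.
Surplus = $25,500 − $25,500 = $0.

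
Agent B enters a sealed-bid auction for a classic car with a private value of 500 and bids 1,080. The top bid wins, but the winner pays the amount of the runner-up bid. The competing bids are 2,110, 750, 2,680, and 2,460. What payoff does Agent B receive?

0

Highest competing bid: 2,680.
Agent B's bid 1,080 is not the highest, so Agent B loses, pays nothing, and earns zero payoff.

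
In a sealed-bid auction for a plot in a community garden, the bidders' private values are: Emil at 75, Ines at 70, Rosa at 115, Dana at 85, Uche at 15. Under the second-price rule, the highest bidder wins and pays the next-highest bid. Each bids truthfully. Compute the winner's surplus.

Winner's surplus: 30.

Ordered from highest: Rosa 115; Dana 85; Emil 75; Ines 70; Uche 15.
Rosa wins with the top bid and pays the second-highest, 85.
Surplus = 115 − 85 = 30.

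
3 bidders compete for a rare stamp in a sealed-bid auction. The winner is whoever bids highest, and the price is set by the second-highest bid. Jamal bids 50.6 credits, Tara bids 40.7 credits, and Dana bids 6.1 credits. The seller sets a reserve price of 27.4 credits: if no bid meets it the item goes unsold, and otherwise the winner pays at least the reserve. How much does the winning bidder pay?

The winner pays 40.7 credits.

Sorted high to low: Jamal 50.6 credits > Tara 40.7 credits > Dana 6.1 credits.
Jamal has the highest bid, so Jamal wins.
The second-highest bid is 40.7 credits, which exceeds the reserve, so that sets the price.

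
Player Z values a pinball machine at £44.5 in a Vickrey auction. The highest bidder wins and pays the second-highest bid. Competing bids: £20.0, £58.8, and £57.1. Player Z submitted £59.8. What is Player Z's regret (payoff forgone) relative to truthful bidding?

Regret: £14.3.

The highest competing bid is £58.8.
Bidding truthfully at £44.5: the top bid is £58.8 (a rival), so Player Z loses. Payoff = £0.0.
Bidding £59.8: Player Z has the top bid, wins, and pays the second-highest bid £58.8. Payoff = £44.5 − £58.8 = -£14.3.
Regret = truthful payoff − actual payoff = £0.0 − -£14.3 = £14.3.
This is the dominant-strategy logic: truthful bidding weakly beats any alternative.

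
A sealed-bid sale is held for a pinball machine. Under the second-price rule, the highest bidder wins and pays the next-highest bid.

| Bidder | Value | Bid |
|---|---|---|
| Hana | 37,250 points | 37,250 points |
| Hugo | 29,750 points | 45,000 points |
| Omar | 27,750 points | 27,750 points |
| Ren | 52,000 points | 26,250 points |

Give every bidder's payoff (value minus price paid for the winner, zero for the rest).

Ranking the bids: Hugo 45,000 points; Hana 37,250 points; Omar 27,750 points; Ren 26,250 points.
Hugo has the top bid and wins; the price is the second-highest bid, 37,250 points.
Hugo's payoff = 29,750 points − 37,250 points = -7,500 points. All other bidders lose, so their payoff is 0.

Payoffs: Hana 0 points, Hugo -7,500 points, Omar 0 points, Ren 0 points.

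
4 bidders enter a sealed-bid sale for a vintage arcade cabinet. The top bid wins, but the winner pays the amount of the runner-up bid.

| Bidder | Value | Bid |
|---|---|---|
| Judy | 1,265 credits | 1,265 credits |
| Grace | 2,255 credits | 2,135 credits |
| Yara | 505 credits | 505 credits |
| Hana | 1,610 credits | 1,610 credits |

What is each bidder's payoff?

Ordered from highest: Grace 2,135 credits, then Hana 1,610 credits, then Judy 1,265 credits, then Yara 505 credits.
Grace has the top bid and wins; the price is the second-highest bid, 1,610 credits.
Grace's payoff = 2,255 credits − 1,610 credits = 645 credits. All other bidders lose, so their payoff is 0.

Payoffs: Judy 0 credits, Grace 645 credits, Yara 0 credits, Hana 0 credits.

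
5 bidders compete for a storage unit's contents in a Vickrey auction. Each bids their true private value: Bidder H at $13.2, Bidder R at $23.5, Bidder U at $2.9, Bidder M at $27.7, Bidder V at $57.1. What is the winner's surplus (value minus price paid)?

Winner's surplus: $29.4.

Bids in descending order: Bidder V $57.1 > Bidder M $27.7 > Bidder R $23.5 > Bidder H $13.2 > Bidder U $2.9.
Bidder V wins with the top bid and pays the second-highest, $27.7.
Surplus = $57.1 − $27.7 = $29.4.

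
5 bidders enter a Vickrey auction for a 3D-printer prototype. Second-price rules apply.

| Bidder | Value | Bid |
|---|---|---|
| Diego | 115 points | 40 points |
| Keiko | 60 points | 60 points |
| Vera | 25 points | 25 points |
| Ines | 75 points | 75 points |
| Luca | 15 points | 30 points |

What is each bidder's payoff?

Payoffs: Diego 0 points, Keiko 0 points, Vera 0 points, Ines 15 points, Luca 0 points.

Sorted high to low: Ines 75 points; Keiko 60 points; Diego 40 points; Luca 30 points; Vera 25 points.
Ines has the top bid and wins; the price is the second-highest bid, 60 points.
Ines's payoff = 75 points − 60 points = 15 points. All other bidders lose, so their payoff is 0.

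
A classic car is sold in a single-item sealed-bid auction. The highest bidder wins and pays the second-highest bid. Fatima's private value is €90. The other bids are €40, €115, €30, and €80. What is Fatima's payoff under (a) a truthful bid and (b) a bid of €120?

The highest competing bid is €115.
Bidding truthfully at €90: the top bid is €115 (a rival), so Fatima loses. Payoff = €0.
Bidding €120: Fatima has the top bid, wins, and pays the second-highest bid €115. Payoff = €90 − €115 = -€25.
Deviating from a truthful bid can only lose payoff in a second-price auction — never gain.

(a) €0  (b) -€25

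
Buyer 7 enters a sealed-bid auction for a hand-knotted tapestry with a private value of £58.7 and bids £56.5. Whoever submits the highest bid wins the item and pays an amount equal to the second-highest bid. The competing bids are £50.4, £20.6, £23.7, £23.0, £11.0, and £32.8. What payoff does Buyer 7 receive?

Highest competing bid: £50.4.
Buyer 7's bid £56.5 is the highest overall, so Buyer 7 wins and pays the second-highest bid, £50.4.
Payoff = value − price = £58.7 − £50.4 = £8.3.

£8.3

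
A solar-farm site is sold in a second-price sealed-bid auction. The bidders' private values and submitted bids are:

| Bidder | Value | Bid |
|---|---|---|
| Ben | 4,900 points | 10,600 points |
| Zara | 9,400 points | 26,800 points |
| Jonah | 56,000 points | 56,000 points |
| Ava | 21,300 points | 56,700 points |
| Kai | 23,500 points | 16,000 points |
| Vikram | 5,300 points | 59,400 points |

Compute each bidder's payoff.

Ordered from highest: Vikram 59,400 points; Ava 56,700 points; Jonah 56,000 points; Zara 26,800 points; Kai 16,000 points; Ben 10,600 points.
Vikram has the top bid and wins; the price is the second-highest bid, 56,700 points.
Vikram's payoff = 5,300 points − 56,700 points = -51,400 points. All other bidders lose, so their payoff is 0.

Payoffs: Ben 0 points, Zara 0 points, Jonah 0 points, Ava 0 points, Kai 0 points, Vikram -51,400 points.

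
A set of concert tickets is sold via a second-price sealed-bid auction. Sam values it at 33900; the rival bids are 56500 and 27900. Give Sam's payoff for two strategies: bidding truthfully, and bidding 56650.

The highest competing bid is 56500.
Bidding truthfully at 33900: the top bid is 56500 (a rival), so Sam loses. Payoff = 0.
Bidding 56650: Sam has the top bid, wins, and pays the second-highest bid 56500. Payoff = 33900 − 56500 = -22600.

(a) 0  (b) -22600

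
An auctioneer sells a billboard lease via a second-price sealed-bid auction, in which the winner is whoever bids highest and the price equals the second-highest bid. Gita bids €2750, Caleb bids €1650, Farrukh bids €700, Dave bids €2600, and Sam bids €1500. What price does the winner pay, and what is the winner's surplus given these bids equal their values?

Ordered from highest: Gita €2750 > Dave €2600 > Caleb €1650 > Sam €1500 > Farrukh €700.
Gita is the highest bidder, so Gita wins.
Under the second-price rule, the price is the second-highest bid: €2600.
Surplus = €2750 − €2600 = €150.

The winner pays €2600 for a surplus of €150.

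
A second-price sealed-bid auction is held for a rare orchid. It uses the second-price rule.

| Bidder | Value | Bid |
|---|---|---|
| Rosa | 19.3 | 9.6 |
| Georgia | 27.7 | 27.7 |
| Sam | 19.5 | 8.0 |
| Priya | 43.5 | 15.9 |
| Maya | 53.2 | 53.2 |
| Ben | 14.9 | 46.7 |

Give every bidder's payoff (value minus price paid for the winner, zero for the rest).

Bids in descending order: Maya 53.2, then Ben 46.7, then Georgia 27.7, then Priya 15.9, then Rosa 9.6, then Sam 8.0.
Maya has the top bid and wins; the price is the second-highest bid, 46.7.
Maya's payoff = 53.2 − 46.7 = 6.5. All other bidders lose, so their payoff is 0.

Payoffs: Rosa 0.0, Georgia 0.0, Sam 0.0, Priya 0.0, Maya 6.5, Ben 0.0.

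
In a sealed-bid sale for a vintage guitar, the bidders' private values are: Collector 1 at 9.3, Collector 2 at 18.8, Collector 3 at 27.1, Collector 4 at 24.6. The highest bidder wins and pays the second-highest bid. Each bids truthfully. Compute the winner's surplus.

Winner's surplus: 2.5.

Ranking the bids: Collector 3 27.1; Collector 4 24.6; Collector 2 18.8; Collector 1 9.3.
Collector 3 wins with the top bid and pays the second-highest, 24.6.
Surplus = 27.1 − 24.6 = 2.5.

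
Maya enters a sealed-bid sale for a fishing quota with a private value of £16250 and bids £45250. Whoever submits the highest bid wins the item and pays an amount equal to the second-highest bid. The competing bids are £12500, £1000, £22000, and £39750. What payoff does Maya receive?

Payoff = -£23500.

Highest competing bid: £39750.
Maya's bid £45250 is the highest overall, so Maya wins and pays the second-highest bid, £39750.
Payoff = value − price = £16250 − £39750 = -£23500.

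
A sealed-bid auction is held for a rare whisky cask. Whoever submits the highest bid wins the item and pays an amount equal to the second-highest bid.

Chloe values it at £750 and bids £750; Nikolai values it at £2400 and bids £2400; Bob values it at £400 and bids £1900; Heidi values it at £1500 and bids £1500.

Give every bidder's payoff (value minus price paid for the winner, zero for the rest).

Bids in descending order: Nikolai £2400; Bob £1900; Heidi £1500; Chloe £750.
Nikolai has the top bid and wins; the price is the second-highest bid, £1900.
Nikolai's payoff = £2400 − £1900 = £500. All other bidders lose, so their payoff is 0.

Payoffs: Chloe £0, Nikolai £500, Bob £0, Heidi £0.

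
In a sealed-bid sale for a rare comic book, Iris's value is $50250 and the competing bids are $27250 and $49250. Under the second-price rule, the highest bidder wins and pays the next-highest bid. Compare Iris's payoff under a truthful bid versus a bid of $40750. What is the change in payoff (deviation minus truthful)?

Payoff change: -$1000.

The highest competing bid is $49250.
Bidding truthfully at $50250: Iris has the top bid, wins, and pays the second-highest bid $49250. Payoff = $50250 − $49250 = $1000.
Bidding $40750: the top bid is $49250 (a rival), so Iris loses. Payoff = $0.
Change = $0 − $1000 = -$1000.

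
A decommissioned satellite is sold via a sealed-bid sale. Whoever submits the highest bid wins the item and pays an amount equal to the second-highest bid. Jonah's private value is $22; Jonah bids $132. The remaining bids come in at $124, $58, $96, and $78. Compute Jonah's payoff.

Highest competing bid: $124.
Jonah's bid $132 is the highest overall, so Jonah wins and pays the second-highest bid, $124.
Payoff = value − price = $22 − $124 = -$102.
Overbidding won the item at a price above value — truthful bidding would have avoided this loss.

Payoff = -$102.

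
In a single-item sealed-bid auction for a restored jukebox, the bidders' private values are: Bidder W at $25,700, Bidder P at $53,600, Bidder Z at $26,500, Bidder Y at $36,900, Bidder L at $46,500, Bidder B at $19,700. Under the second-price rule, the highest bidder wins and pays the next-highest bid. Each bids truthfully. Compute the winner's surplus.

Ordered from highest: Bidder P $53,600, then Bidder L $46,500, then Bidder Y $36,900, then Bidder Z $26,500, then Bidder W $25,700, then Bidder B $19,700.
Bidder P wins with the top bid and pays the second-highest, $46,500.
Surplus = $53,600 − $46,500 = $7,100.

Surplus = $7,100.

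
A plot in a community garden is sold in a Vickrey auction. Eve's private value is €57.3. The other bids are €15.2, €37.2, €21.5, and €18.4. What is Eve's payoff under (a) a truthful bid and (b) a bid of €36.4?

(a) €20.1  (b) €0.0

The highest competing bid is €37.2.
Bidding truthfully at €57.3: Eve has the top bid, wins, and pays the second-highest bid €37.2. Payoff = €57.3 − €37.2 = €20.1.
Bidding €36.4: the top bid is €37.2 (a rival), so Eve loses. Payoff = €0.0.
This is the dominant-strategy logic: truthful bidding weakly beats any alternative.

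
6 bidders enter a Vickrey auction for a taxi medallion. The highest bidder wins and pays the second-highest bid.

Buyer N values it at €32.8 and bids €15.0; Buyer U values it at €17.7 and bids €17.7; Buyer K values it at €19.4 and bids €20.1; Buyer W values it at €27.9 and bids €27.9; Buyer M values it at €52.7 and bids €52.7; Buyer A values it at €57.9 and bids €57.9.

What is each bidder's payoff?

Payoffs: Buyer N €0.0, Buyer U €0.0, Buyer K €0.0, Buyer W €0.0, Buyer M €0.0, Buyer A €5.2.

Bids in descending order: Buyer A €57.9; Buyer M €52.7; Buyer W €27.9; Buyer K €20.1; Buyer U €17.7; Buyer N €15.0.
Buyer A has the top bid and wins; the price is the second-highest bid, €52.7.
Buyer A's payoff = €57.9 − €52.7 = €5.2. All other bidders lose, so their payoff is 0.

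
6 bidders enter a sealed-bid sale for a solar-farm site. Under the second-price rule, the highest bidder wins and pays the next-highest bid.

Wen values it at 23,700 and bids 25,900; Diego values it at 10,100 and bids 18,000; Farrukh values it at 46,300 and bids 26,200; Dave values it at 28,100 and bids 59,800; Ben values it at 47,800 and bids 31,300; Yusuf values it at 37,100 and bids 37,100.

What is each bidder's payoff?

Wen 0, Diego 0, Farrukh 0, Dave -9,000, Ben 0, Yusuf 0.

Ordered from highest: Dave 59,800, then Yusuf 37,100, then Ben 31,300, then Farrukh 26,200, then Wen 25,900, then Diego 18,000.
Dave has the top bid and wins; the price is the second-highest bid, 37,100.
Dave's payoff = 28,100 − 37,100 = -9,000. All other bidders lose, so their payoff is 0.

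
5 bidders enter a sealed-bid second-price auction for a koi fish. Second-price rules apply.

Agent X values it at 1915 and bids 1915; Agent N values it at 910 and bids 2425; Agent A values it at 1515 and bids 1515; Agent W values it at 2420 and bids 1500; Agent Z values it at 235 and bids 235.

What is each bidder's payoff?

Payoffs: Agent X 0, Agent N -1005, Agent A 0, Agent W 0, Agent Z 0.

Ranking the bids: Agent N 2425 > Agent X 1915 > Agent A 1515 > Agent W 1500 > Agent Z 235.
Agent N has the top bid and wins; the price is the second-highest bid, 1915.
Agent N's payoff = 910 − 1915 = -1005. All other bidders lose, so their payoff is 0.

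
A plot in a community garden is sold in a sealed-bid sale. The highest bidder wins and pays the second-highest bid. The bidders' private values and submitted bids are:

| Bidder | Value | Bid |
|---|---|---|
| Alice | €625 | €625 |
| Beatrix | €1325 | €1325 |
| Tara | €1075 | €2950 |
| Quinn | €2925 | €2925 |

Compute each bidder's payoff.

Payoffs: Alice €0, Beatrix €0, Tara -€1850, Quinn €0.

Sorted high to low: Tara €2950, then Quinn €2925, then Beatrix €1325, then Alice €625.
Tara has the top bid and wins; the price is the second-highest bid, €2925.
Tara's payoff = €1075 − €2925 = -€1850. All other bidders lose, so their payoff is 0.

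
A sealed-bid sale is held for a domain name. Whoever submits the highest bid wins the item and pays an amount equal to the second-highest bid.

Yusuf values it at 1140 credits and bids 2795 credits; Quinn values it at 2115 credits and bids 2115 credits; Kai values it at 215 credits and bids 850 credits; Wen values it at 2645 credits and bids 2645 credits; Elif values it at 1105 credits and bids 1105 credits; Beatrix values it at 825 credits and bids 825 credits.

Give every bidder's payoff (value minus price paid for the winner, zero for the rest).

Payoffs: Yusuf -1505 credits, Quinn 0 credits, Kai 0 credits, Wen 0 credits, Elif 0 credits, Beatrix 0 credits.

Ordered from highest: Yusuf 2795 credits > Wen 2645 credits > Quinn 2115 credits > Elif 1105 credits > Kai 850 credits > Beatrix 825 credits.
Yusuf has the top bid and wins; the price is the second-highest bid, 2645 credits.
Yusuf's payoff = 1140 credits − 2645 credits = -1505 credits. All other bidders lose, so their payoff is 0.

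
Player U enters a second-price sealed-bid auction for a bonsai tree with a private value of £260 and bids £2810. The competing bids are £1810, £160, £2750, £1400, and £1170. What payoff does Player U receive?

Highest competing bid: £2750.
Player U's bid £2810 is the highest overall, so Player U wins and pays the second-highest bid, £2750.
Payoff = value − price = £260 − £2750 = -£2490.
Overbidding won the item at a price above value — truthful bidding would have avoided this loss.

Player U's payoff: -£2490.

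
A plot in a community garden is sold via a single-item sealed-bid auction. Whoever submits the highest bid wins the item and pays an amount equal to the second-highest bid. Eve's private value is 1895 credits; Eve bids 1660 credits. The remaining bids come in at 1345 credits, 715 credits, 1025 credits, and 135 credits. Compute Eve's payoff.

550 credits

Highest competing bid: 1345 credits.
Eve's bid 1660 credits is the highest overall, so Eve wins and pays the second-highest bid, 1345 credits.
Payoff = value − price = 1895 credits − 1345 credits = 550 credits.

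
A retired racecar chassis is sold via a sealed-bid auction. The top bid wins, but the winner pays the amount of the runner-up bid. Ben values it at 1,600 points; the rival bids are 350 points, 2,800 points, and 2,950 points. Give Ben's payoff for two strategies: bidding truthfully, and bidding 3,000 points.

(a) 0 points  (b) -1,350 points

The highest competing bid is 2,950 points.
Bidding truthfully at 1,600 points: the top bid is 2,950 points (a rival), so Ben loses. Payoff = 0 points.
Bidding 3,000 points: Ben has the top bid, wins, and pays the second-highest bid 2,950 points. Payoff = 1,600 points − 2,950 points = -1,350 points.
This is the dominant-strategy logic: truthful bidding weakly beats any alternative.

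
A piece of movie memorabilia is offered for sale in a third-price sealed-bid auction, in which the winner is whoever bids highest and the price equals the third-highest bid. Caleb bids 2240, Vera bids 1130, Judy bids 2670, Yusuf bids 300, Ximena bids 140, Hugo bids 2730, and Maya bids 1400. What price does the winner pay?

2240

Ordered from highest: Hugo 2730; Judy 2670; Caleb 2240; Maya 1400; Vera 1130; Yusuf 300; Ximena 140.
Hugo is the highest bidder, so Hugo wins.
Under the third-price rule, the price is the third-highest bid: 2240.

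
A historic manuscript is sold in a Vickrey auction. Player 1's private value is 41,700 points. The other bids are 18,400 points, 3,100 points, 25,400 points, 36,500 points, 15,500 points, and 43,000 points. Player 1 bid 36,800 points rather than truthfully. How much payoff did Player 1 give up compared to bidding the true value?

Regret: 0 points.

The highest competing bid is 43,000 points.
Bidding truthfully at 41,700 points: the top bid is 43,000 points (a rival), so Player 1 loses. Payoff = 0 points.
Bidding 36,800 points: the top bid is 43,000 points (a rival), so Player 1 loses. Payoff = 0 points.
Regret = truthful payoff − actual payoff = 0 points − 0 points = 0 points.
The bid only affects whether you win, not the price — here both bids land on the same side of the top rival bid, so the deviation is payoff-neutral.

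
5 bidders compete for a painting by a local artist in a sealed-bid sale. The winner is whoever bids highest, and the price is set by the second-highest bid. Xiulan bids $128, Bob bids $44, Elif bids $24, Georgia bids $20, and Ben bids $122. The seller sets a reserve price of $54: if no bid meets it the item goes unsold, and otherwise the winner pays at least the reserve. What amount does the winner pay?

The winner pays $122.

Ordered from highest: Xiulan $128 > Ben $122 > Bob $44 > Elif $24 > Georgia $20.
Xiulan has the highest bid, so Xiulan wins.
The second-highest bid is $122, which exceeds the reserve, so that sets the price.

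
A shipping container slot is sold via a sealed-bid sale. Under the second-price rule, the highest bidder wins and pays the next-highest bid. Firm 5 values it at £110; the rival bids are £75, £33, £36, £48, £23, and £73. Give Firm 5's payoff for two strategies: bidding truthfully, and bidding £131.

Truthful: £35; alternative: £35.

The highest competing bid is £75.
Bidding truthfully at £110: Firm 5 has the top bid, wins, and pays the second-highest bid £75. Payoff = £110 − £75 = £35.
Bidding £131: Firm 5 has the top bid, wins, and pays the second-highest bid £75. Payoff = £110 − £75 = £35.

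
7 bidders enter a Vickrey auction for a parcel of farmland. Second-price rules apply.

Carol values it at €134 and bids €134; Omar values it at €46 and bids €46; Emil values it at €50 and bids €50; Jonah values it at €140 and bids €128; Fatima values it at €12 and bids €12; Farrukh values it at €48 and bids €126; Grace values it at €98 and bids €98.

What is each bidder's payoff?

Bids in descending order: Carol €134 > Jonah €128 > Farrukh €126 > Grace €98 > Emil €50 > Omar €46 > Fatima €12.
Carol has the top bid and wins; the price is the second-highest bid, €128.
Carol's payoff = €134 − €128 = €6. All other bidders lose, so their payoff is 0.

Payoffs: Carol €6, Omar €0, Emil €0, Jonah €0, Fatima €0, Farrukh €0, Grace €0.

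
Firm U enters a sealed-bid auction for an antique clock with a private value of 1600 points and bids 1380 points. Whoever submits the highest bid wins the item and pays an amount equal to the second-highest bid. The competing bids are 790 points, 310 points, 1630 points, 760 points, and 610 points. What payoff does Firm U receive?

Highest competing bid: 1630 points.
Firm U's bid 1380 points is not the highest, so Firm U loses, pays nothing, and earns zero payoff.

Payoff = 0 points.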